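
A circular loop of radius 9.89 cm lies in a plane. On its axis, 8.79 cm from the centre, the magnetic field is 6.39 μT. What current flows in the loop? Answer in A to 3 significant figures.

I ≈ 2.41 A

On the axis of a loop, B = μ₀IR²/[2(R²+z²)^(3/2)], so I = 2B(R²+z²)^(3/2)/(μ₀R²).
R² + z² = 0.009781 + 0.007726 = 0.01751 m²; raised to 3/2 gives 2.32×10⁻³ m³.
I = 2 × 6.39×10⁻⁶ × 2.32×10⁻³ / (1.26×10⁻⁶ × 0.009781) = 2.41 A.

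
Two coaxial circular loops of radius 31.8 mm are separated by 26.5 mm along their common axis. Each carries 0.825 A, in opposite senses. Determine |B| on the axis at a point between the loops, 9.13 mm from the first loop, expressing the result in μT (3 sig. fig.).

B ≈ 3.46 μT

Each loop contributes B = μ₀IR²/[2(R²+z²)^(3/2)] on the axis, with z measured from that loop.
Loop 1 (z = 0.00913 m): B₁ = 1.45×10⁻⁵ T. Loop 2 (z = 0.01737 m): B₂ = 1.10×10⁻⁵ T.
The fields oppose: B = |B₁ − B₂| = 3.46×10⁻⁶ T.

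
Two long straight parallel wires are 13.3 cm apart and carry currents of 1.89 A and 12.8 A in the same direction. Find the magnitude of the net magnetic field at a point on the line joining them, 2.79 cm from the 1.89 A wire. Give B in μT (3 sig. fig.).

Each long wire gives B = μ₀I/(2πd). Distances are d₁ = 0.0279 m and d₂ = 0.1051 m.
B₁ = 1.35×10⁻⁵ T, B₂ = 2.44×10⁻⁵ T.
Between parallel currents the two contributions point in opposite directions, so they subtract. B = |B₁ − B₂| = |1.35×10⁻⁵ − 2.44×10⁻⁵| = 1.08×10⁻⁵ T.

B ≈ 10.8 μT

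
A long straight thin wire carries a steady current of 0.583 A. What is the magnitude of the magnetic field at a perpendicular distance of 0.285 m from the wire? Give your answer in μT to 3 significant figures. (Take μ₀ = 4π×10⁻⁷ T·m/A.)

B ≈ 0.409 μT

For an infinitely long straight wire, B = μ₀I/(2πd).
B = (4π×10⁻⁷ × 0.583) / (2π × 0.285) = 4.09×10⁻⁷ T.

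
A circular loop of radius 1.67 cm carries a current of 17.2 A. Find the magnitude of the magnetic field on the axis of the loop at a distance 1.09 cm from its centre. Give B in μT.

B ≈ 380 μT

On the axis of a circular loop, B = μ₀IR² / [2(R²+z²)^(3/2)].
R² + z² = (0.0167)² + (0.0109)² = 0.0003977 m², and (R²+z²)^(3/2) = 7.93×10⁻⁶ m³.
B = (4π×10⁻⁷ × 17.2 × 0.0002789) / (2 × 7.93×10⁻⁶) = 3.80×10⁻⁴ T.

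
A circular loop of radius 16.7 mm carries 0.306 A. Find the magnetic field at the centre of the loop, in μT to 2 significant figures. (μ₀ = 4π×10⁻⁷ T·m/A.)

At the centre of a circular loop the Biot–Savart law gives B = μ₀I/(2R).
B = (4π×10⁻⁷ × 0.306) / (2 × 0.0167) = 1.15×10⁻⁵ T.

B ≈ 12 μT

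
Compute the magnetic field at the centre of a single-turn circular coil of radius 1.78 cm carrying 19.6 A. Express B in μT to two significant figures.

At the centre of a circular loop the Biot–Savart law gives B = μ₀I/(2R).
B = (4π×10⁻⁷ × 19.6) / (2 × 0.0178) = 6.92×10⁻⁴ T.

B ≈ 690 μT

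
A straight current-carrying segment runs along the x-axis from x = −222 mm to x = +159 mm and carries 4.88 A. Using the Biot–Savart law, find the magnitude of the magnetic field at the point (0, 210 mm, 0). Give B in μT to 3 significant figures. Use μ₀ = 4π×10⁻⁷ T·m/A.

For a finite straight segment, B = (μ₀I/4πd)(sinθ₁ + sinθ₂), where θ₁, θ₂ are the angles from the perpendicular to each end.
The perpendicular distance is d = 0.21 m; the end-offsets along the wire are a = 0.222 m and b = 0.159 m.
sinθ₁ = 0.222/√(0.222²+0.21²) = 0.7265; sinθ₂ = 0.159/√(0.159²+0.21²) = 0.6036.
B = (4π×10⁻⁷ × 4.88) / (4π × 0.21) × (0.7265 + 0.6036) = 3.09×10⁻⁶ T.

B ≈ 3.09 μT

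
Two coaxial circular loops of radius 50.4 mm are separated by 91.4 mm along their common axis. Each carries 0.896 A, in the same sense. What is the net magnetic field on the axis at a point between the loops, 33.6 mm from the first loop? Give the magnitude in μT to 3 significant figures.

B ≈ 9.61 μT

Each loop contributes B = μ₀IR²/[2(R²+z²)^(3/2)] on the axis, with z measured from that loop.
Loop 1 (z = 0.0336 m): B₁ = 6.43×10⁻⁶ T. Loop 2 (z = 0.0578 m): B₂ = 3.17×10⁻⁶ T.
The fields add: B = B₁ + B₂ = 9.61×10⁻⁶ T.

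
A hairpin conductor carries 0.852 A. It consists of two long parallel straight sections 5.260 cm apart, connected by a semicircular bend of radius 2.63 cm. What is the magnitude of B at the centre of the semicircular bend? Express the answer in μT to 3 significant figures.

B ≈ 16.7 μT

The semicircular arc contributes B_arc = μ₀I·π/(4πR) = μ₀I/(4R) = 1.02×10⁻⁵ T.
Each semi-infinite lead is at perpendicular distance R = 0.0263 m from the centre, with the perpendicular foot at its near end, so it contributes μ₀I/(4πR); both point the same way, together 6.48×10⁻⁶ T.
Arc and leads all point the same direction: B = 1.02×10⁻⁵ + 6.48×10⁻⁶ = 1.67×10⁻⁵ T.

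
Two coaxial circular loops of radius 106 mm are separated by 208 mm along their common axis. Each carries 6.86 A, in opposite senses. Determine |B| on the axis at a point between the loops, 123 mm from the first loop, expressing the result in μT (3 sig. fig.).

Each loop contributes B = μ₀IR²/[2(R²+z²)^(3/2)] on the axis, with z measured from that loop.
Loop 1 (z = 0.123 m): B₁ = 1.13×10⁻⁵ T. Loop 2 (z = 0.085 m): B₂ = 1.93×10⁻⁵ T.
The fields oppose: B = |B₁ − B₂| = 7.99×10⁻⁶ T.

B ≈ 7.99 μT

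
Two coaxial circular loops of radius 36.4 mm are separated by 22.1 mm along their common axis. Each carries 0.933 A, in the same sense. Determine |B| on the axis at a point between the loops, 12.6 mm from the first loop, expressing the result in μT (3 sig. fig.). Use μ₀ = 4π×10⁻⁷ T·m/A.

B ≈ 28.2 μT

Each loop contributes B = μ₀IR²/[2(R²+z²)^(3/2)] on the axis, with z measured from that loop.
Loop 1 (z = 0.0126 m): B₁ = 1.36×10⁻⁵ T. Loop 2 (z = 0.0095 m): B₂ = 1.46×10⁻⁵ T.
The fields add: B = B₁ + B₂ = 2.82×10⁻⁵ T.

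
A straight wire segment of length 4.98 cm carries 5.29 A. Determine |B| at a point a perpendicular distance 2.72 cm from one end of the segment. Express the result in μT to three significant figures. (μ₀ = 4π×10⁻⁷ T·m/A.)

For a finite straight segment, B = (μ₀I/4πd)(sinθ₁ + sinθ₂), where θ₁, θ₂ are the angles from the perpendicular to each end.
The perpendicular foot is at one end, so the two end-offsets along the wire are 0 and L = 0.0498 m.
sinθ₁ = 0/√(0²+0.0272²) = 0.0000; sinθ₂ = 0.0498/√(0.0498²+0.0272²) = 0.8776.
B = (4π×10⁻⁷ × 5.29) / (4π × 0.0272) × (0.0000 + 0.8776) = 1.71×10⁻⁵ T.

B ≈ 17.1 μT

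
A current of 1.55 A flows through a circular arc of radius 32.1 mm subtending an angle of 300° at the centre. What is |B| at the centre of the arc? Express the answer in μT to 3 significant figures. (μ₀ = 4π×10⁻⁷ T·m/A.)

The Biot–Savart field of a circular arc at its centre is B = μ₀Iφ/(4πR), with φ = 5.236 rad.
B = (4π×10⁻⁷ × 1.55 × 5.236) / (4π × 0.0321) = 2.53×10⁻⁵ T.

B ≈ 25.3 μT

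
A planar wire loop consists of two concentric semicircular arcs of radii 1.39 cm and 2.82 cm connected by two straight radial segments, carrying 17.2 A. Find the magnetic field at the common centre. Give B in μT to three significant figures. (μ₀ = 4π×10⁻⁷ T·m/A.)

B ≈ 197 μT

The radial connectors point toward the centre, so dl × r̂ = 0 and they contribute nothing.
Each semicircle gives μ₀I/(4R): inner arc 3.89×10⁻⁴ T, outer arc 1.92×10⁻⁴ T.
The two arcs carry current in opposite angular senses, so their fields oppose: B = |3.89×10⁻⁴ − 1.92×10⁻⁴| = 1.97×10⁻⁴ T.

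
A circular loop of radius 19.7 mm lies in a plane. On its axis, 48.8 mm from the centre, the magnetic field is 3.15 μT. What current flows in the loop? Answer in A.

I ≈ 1.88 A

On the axis of a loop, B = μ₀IR²/[2(R²+z²)^(3/2)], so I = 2B(R²+z²)^(3/2)/(μ₀R²).
R² + z² = 0.0003881 + 0.002381 = 0.00277 m²; raised to 3/2 gives 1.46×10⁻⁴ m³.
I = 2 × 3.15×10⁻⁶ × 1.46×10⁻⁴ / (1.26×10⁻⁶ × 0.0003881) = 1.88 A.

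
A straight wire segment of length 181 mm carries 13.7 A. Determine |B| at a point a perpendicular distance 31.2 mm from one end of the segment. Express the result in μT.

B ≈ 43.3 μT

For a finite straight segment, B = (μ₀I/4πd)(sinθ₁ + sinθ₂), where θ₁, θ₂ are the angles from the perpendicular to each end.
The perpendicular foot is at one end, so the two end-offsets along the wire are 0 and L = 0.181 m.
sinθ₁ = 0/√(0²+0.0312²) = 0.0000; sinθ₂ = 0.181/√(0.181²+0.0312²) = 0.9855.
B = (4π×10⁻⁷ × 13.7) / (4π × 0.0312) × (0.0000 + 0.9855) = 4.33×10⁻⁵ T.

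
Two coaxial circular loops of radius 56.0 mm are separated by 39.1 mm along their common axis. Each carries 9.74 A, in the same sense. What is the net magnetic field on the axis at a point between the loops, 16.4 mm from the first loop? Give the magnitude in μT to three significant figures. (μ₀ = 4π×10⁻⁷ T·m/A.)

Each loop contributes B = μ₀IR²/[2(R²+z²)^(3/2)] on the axis, with z measured from that loop.
Loop 1 (z = 0.0164 m): B₁ = 9.66×10⁻⁵ T. Loop 2 (z = 0.0227 m): B₂ = 8.70×10⁻⁵ T.
The fields add: B = B₁ + B₂ = 1.84×10⁻⁴ T.

B ≈ 184 μT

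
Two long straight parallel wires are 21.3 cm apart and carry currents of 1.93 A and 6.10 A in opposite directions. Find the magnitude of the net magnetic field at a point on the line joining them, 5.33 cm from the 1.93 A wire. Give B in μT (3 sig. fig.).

B ≈ 14.9 μT

Each long wire gives B = μ₀I/(2πd). Distances are d₁ = 0.0533 m and d₂ = 0.1597 m.
B₁ = 7.24×10⁻⁶ T, B₂ = 7.64×10⁻⁶ T.
Between antiparallel currents both contributions point the same way, so they add. B = B₁ + B₂ = 7.24×10⁻⁶ + 7.64×10⁻⁶ = 1.49×10⁻⁵ T.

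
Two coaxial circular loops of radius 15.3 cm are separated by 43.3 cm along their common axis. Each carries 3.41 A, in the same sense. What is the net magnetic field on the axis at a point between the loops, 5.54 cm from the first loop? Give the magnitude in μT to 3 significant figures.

Each loop contributes B = μ₀IR²/[2(R²+z²)^(3/2)] on the axis, with z measured from that loop.
Loop 1 (z = 0.0554 m): B₁ = 1.16×10⁻⁵ T. Loop 2 (z = 0.3776 m): B₂ = 7.42×10⁻⁷ T.
The fields add: B = B₁ + B₂ = 1.24×10⁻⁵ T.

B ≈ 12.4 μT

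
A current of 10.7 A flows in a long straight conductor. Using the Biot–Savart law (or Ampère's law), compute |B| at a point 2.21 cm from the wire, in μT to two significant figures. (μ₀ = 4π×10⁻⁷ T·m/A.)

B ≈ 97 μT

For an infinitely long straight wire, B = μ₀I/(2πd).
B = (4π×10⁻⁷ × 10.7) / (2π × 0.0221) = 9.68×10⁻⁵ T.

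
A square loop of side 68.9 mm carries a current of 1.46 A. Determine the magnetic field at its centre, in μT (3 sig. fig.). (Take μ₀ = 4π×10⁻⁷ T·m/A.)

Each side is a finite straight segment at perpendicular distance d = a/(2 tan(π/4)) = 0.03445 m from the centre, with end-angles ±π/4.
One side contributes B₁ = (μ₀I/4πd)·2 sin(π/4) = 5.99×10⁻⁶ T.
All 4 sides add in the same direction: B = 4 × 5.99×10⁻⁶ = 2.40×10⁻⁵ T.

B ≈ 24.0 μT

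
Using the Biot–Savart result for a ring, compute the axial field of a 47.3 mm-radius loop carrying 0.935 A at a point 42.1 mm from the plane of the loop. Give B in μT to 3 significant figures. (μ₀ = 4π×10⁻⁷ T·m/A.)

B ≈ 5.18 μT

On the axis of a circular loop, B = μ₀IR² / [2(R²+z²)^(3/2)].
R² + z² = (0.0473)² + (0.0421)² = 0.00401 m², and (R²+z²)^(3/2) = 2.54×10⁻⁴ m³.
B = (4π×10⁻⁷ × 0.935 × 0.002237) / (2 × 2.54×10⁻⁴) = 5.18×10⁻⁶ T.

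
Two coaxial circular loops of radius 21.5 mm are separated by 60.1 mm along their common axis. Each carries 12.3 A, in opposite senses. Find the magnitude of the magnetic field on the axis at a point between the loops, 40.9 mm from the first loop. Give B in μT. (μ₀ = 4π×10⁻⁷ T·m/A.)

B ≈ 113 μT

Each loop contributes B = μ₀IR²/[2(R²+z²)^(3/2)] on the axis, with z measured from that loop.
Loop 1 (z = 0.0409 m): B₁ = 3.62×10⁻⁵ T. Loop 2 (z = 0.0192 m): B₂ = 1.49×10⁻⁴ T.
The fields oppose: B = |B₁ − B₂| = 1.13×10⁻⁴ T.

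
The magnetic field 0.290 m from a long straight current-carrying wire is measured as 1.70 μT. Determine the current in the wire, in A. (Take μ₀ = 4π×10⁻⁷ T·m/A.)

For a long straight wire B = μ₀I/(2πd), so I = 2πdB/μ₀.
I = 2π × 0.29 × 1.70×10⁻⁶ / (4π×10⁻⁷) = 2.46 A.

I ≈ 2.46 A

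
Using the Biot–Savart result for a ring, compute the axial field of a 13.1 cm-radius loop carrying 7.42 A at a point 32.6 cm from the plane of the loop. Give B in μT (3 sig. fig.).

On the axis of a circular loop, B = μ₀IR² / [2(R²+z²)^(3/2)].
R² + z² = (0.131)² + (0.326)² = 0.1234 m², and (R²+z²)^(3/2) = 4.34×10⁻² m³.
B = (4π×10⁻⁷ × 7.42 × 0.01716) / (2 × 4.34×10⁻²) = 1.84×10⁻⁶ T.

B ≈ 1.84 μT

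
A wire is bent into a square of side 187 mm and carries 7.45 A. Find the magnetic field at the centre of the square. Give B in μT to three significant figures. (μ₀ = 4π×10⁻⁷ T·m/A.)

Each side is a finite straight segment at perpendicular distance d = a/(2 tan(π/4)) = 0.0935 m from the centre, with end-angles ±π/4.
One side contributes B₁ = (μ₀I/4πd)·2 sin(π/4) = 1.13×10⁻⁵ T.
All 4 sides add in the same direction: B = 4 × 1.13×10⁻⁵ = 4.51×10⁻⁵ T.

B ≈ 45.1 μT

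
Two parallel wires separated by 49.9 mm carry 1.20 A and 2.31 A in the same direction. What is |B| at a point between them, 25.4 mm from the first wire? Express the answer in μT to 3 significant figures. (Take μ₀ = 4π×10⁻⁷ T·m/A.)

B ≈ 9.41 μT

Each long wire gives B = μ₀I/(2πd). Distances are d₁ = 0.0254 m and d₂ = 0.0245 m.
B₁ = 9.45×10⁻⁶ T, B₂ = 1.89×10⁻⁵ T.
Between parallel currents the two contributions point in opposite directions, so they subtract. B = |B₁ − B₂| = |9.45×10⁻⁶ − 1.89×10⁻⁵| = 9.41×10⁻⁶ T.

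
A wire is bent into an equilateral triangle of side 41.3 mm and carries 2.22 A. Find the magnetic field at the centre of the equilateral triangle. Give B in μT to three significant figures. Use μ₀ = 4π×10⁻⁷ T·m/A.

B ≈ 96.8 μT

Each side is a finite straight segment at perpendicular distance d = a/(2 tan(π/3)) = 0.01192 m from the centre, with end-angles ±π/3.
One side contributes B₁ = (μ₀I/4πd)·2 sin(π/3) = 3.23×10⁻⁵ T.
All 3 sides add in the same direction: B = 3 × 3.23×10⁻⁵ = 9.68×10⁻⁵ T.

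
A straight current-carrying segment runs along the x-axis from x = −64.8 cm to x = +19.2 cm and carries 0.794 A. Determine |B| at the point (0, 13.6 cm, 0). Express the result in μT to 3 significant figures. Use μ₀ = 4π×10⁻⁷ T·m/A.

For a finite straight segment, B = (μ₀I/4πd)(sinθ₁ + sinθ₂), where θ₁, θ₂ are the angles from the perpendicular to each end.
The perpendicular distance is d = 0.136 m; the end-offsets along the wire are a = 0.648 m and b = 0.192 m.
sinθ₁ = 0.648/√(0.648²+0.136²) = 0.9787; sinθ₂ = 0.192/√(0.192²+0.136²) = 0.8160.
B = (4π×10⁻⁷ × 0.794) / (4π × 0.136) × (0.9787 + 0.8160) = 1.05×10⁻⁶ T.

B ≈ 1.05 μT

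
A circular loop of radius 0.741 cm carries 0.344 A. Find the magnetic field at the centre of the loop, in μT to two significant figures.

B ≈ 29 μT

At the centre of a circular loop the Biot–Savart law gives B = μ₀I/(2R).
B = (4π×10⁻⁷ × 0.344) / (2 × 0.00741) = 2.92×10⁻⁵ T.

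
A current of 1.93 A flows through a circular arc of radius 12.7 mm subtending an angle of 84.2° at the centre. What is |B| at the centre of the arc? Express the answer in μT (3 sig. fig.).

B ≈ 22.3 μT

The Biot–Savart field of a circular arc at its centre is B = μ₀Iφ/(4πR), with φ = 1.47 rad.
B = (4π×10⁻⁷ × 1.93 × 1.47) / (4π × 0.0127) = 2.23×10⁻⁵ T.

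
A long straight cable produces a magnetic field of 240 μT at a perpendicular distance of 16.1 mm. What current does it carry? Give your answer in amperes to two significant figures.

For a long straight wire B = μ₀I/(2πd), so I = 2πdB/μ₀.
I = 2π × 0.0161 × 2.40×10⁻⁴ / (4π×10⁻⁷) = 19.3 A.

I ≈ 19 A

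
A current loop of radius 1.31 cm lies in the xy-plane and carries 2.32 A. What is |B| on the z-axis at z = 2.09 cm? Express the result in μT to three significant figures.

On the axis of a circular loop, B = μ₀IR² / [2(R²+z²)^(3/2)].
R² + z² = (0.0131)² + (0.0209)² = 0.0006084 m², and (R²+z²)^(3/2) = 1.50×10⁻⁵ m³.
B = (4π×10⁻⁷ × 2.32 × 0.0001716) / (2 × 1.50×10⁻⁵) = 1.67×10⁻⁵ T.

B ≈ 16.7 μT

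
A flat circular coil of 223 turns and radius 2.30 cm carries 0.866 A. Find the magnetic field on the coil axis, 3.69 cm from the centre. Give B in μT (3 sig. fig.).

B ≈ 781 μT

For an N-turn flat coil, B = Nμ₀IR²/[2(R²+z²)^(3/2)] with R = 0.023 m, z = 0.0369 m.
B = 223 × 3.50×10⁻⁶ T = 7.81×10⁻⁴ T.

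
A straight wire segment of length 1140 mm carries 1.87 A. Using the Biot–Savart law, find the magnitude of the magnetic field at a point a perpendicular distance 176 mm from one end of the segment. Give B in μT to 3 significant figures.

B ≈ 1.05 μT

For a finite straight segment, B = (μ₀I/4πd)(sinθ₁ + sinθ₂), where θ₁, θ₂ are the angles from the perpendicular to each end.
The perpendicular foot is at one end, so the two end-offsets along the wire are 0 and L = 1.14 m.
sinθ₁ = 0/√(0²+0.176²) = 0.0000; sinθ₂ = 1.14/√(1.14²+0.176²) = 0.9883.
B = (4π×10⁻⁷ × 1.87) / (4π × 0.176) × (0.0000 + 0.9883) = 1.05×10⁻⁶ T.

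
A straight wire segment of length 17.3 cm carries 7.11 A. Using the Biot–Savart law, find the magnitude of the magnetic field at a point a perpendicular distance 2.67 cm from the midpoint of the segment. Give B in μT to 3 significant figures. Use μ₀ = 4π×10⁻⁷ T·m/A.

B ≈ 50.9 μT

For a finite straight segment, B = (μ₀I/4πd)(sinθ₁ + sinθ₂), where θ₁, θ₂ are the angles from the perpendicular to each end.
The perpendicular from the point meets the wire at its midpoint, so each end is L/2 = 0.0865 m away along the wire.
sinθ₁ = 0.0865/√(0.0865²+0.0267²) = 0.9555; sinθ₂ = 0.0865/√(0.0865²+0.0267²) = 0.9555.
B = (4π×10⁻⁷ × 7.11) / (4π × 0.0267) × (0.9555 + 0.9555) = 5.09×10⁻⁵ T.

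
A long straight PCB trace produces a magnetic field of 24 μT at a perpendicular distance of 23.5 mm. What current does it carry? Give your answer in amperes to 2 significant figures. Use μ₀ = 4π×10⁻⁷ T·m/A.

I ≈ 2.8 A

For a long straight wire B = μ₀I/(2πd), so I = 2πdB/μ₀.
I = 2π × 0.0235 × 2.40×10⁻⁵ / (4π×10⁻⁷) = 2.82 A.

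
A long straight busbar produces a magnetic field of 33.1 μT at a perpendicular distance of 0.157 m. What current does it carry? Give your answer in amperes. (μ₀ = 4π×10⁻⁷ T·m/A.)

I ≈ 26.0 A

For a long straight wire B = μ₀I/(2πd), so I = 2πdB/μ₀.
I = 2π × 0.157 × 3.31×10⁻⁵ / (4π×10⁻⁷) = 26.0 A.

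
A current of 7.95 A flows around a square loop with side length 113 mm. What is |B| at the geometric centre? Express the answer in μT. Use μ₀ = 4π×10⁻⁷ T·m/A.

Each side is a finite straight segment at perpendicular distance d = a/(2 tan(π/4)) = 0.0565 m from the centre, with end-angles ±π/4.
One side contributes B₁ = (μ₀I/4πd)·2 sin(π/4) = 1.99×10⁻⁵ T.
All 4 sides add in the same direction: B = 4 × 1.99×10⁻⁵ = 7.96×10⁻⁵ T.

B ≈ 79.6 μT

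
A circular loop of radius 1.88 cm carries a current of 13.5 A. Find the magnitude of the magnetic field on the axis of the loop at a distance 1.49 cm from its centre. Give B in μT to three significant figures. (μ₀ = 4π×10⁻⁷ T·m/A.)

B ≈ 217 μT

On the axis of a circular loop, B = μ₀IR² / [2(R²+z²)^(3/2)].
R² + z² = (0.0188)² + (0.0149)² = 0.0005755 m², and (R²+z²)^(3/2) = 1.38×10⁻⁵ m³.
B = (4π×10⁻⁷ × 13.5 × 0.0003534) / (2 × 1.38×10⁻⁵) = 2.17×10⁻⁴ T.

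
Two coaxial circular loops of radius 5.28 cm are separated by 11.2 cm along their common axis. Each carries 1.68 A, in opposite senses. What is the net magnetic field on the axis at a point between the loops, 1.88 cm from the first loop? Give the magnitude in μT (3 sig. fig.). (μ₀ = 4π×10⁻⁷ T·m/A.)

B ≈ 14.3 μT

Each loop contributes B = μ₀IR²/[2(R²+z²)^(3/2)] on the axis, with z measured from that loop.
Loop 1 (z = 0.0188 m): B₁ = 1.67×10⁻⁵ T. Loop 2 (z = 0.0932 m): B₂ = 2.39×10⁻⁶ T.
The fields oppose: B = |B₁ − B₂| = 1.43×10⁻⁵ T.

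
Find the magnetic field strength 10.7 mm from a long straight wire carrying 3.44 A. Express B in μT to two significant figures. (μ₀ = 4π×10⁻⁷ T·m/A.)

For an infinitely long straight wire, B = μ₀I/(2πd).
B = (4π×10⁻⁷ × 3.44) / (2π × 0.0107) = 6.43×10⁻⁵ T.

B ≈ 64 μT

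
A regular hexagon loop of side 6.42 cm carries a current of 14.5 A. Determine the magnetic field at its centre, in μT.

B ≈ 156 μT

Each side is a finite straight segment at perpendicular distance d = a/(2 tan(π/6)) = 0.0556 m from the centre, with end-angles ±π/6.
One side contributes B₁ = (μ₀I/4πd)·2 sin(π/6) = 2.61×10⁻⁵ T.
All 6 sides add in the same direction: B = 6 × 2.61×10⁻⁵ = 1.56×10⁻⁴ T.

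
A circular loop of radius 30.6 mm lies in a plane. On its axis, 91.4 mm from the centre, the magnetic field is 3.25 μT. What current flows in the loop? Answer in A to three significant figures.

On the axis of a loop, B = μ₀IR²/[2(R²+z²)^(3/2)], so I = 2B(R²+z²)^(3/2)/(μ₀R²).
R² + z² = 0.0009364 + 0.008354 = 0.00929 m²; raised to 3/2 gives 8.95×10⁻⁴ m³.
I = 2 × 3.25×10⁻⁶ × 8.95×10⁻⁴ / (1.26×10⁻⁶ × 0.0009364) = 4.95 A.

I ≈ 4.95 A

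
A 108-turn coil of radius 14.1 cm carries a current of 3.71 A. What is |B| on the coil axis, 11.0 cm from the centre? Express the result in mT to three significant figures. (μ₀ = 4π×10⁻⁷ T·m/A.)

B ≈ 0.875 mT

For an N-turn flat coil, B = Nμ₀IR²/[2(R²+z²)^(3/2)] with R = 0.141 m, z = 0.11 m.
B = 108 × 8.10×10⁻⁶ T = 8.75×10⁻⁴ T.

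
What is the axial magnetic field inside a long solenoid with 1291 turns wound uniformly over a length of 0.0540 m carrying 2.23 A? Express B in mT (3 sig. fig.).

Inside a long solenoid, B = μ₀nI with n = 2.391×10⁴ turns/m.
B = 4π×10⁻⁷ × 2.391×10⁴ × 2.23 = 6.70×10⁻² T.

B ≈ 67.0 mT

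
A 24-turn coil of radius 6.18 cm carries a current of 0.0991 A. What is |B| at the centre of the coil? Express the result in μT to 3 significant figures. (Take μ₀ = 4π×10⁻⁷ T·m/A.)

B ≈ 24.2 μT

For an N-turn flat coil, B = Nμ₀I/(2R) with R = 0.0618 m.
B = 24 × 1.01×10⁻⁶ T = 2.42×10⁻⁵ T.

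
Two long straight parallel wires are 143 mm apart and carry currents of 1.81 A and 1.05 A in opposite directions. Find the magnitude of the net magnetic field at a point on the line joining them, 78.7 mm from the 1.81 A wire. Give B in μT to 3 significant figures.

B ≈ 7.87 μT

Each long wire gives B = μ₀I/(2πd). Distances are d₁ = 0.0787 m and d₂ = 0.0643 m.
B₁ = 4.60×10⁻⁶ T, B₂ = 3.27×10⁻⁶ T.
Between antiparallel currents both contributions point the same way, so they add. B = B₁ + B₂ = 4.60×10⁻⁶ + 3.27×10⁻⁶ = 7.87×10⁻⁶ T.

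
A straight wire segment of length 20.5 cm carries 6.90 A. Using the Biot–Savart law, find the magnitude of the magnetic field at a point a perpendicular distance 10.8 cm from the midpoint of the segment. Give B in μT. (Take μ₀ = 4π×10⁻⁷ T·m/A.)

For a finite straight segment, B = (μ₀I/4πd)(sinθ₁ + sinθ₂), where θ₁, θ₂ are the angles from the perpendicular to each end.
The perpendicular from the point meets the wire at its midpoint, so each end is L/2 = 0.1025 m away along the wire.
sinθ₁ = 0.1025/√(0.1025²+0.108²) = 0.6884; sinθ₂ = 0.1025/√(0.1025²+0.108²) = 0.6884.
B = (4π×10⁻⁷ × 6.90) / (4π × 0.108) × (0.6884 + 0.6884) = 8.80×10⁻⁶ T.

B ≈ 8.80 μT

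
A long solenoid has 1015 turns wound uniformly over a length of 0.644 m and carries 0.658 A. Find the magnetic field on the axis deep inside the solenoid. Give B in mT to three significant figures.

Inside a long solenoid, B = μ₀nI with n = 1576 turns/m.
B = 4π×10⁻⁷ × 1576 × 0.658 = 1.30×10⁻³ T.

B ≈ 1.30 mT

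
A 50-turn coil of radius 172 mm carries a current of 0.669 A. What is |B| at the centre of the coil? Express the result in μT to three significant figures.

B ≈ 122 μT

For an N-turn flat coil, B = Nμ₀I/(2R) with R = 0.172 m.
B = 50 × 2.44×10⁻⁶ T = 1.22×10⁻⁴ T.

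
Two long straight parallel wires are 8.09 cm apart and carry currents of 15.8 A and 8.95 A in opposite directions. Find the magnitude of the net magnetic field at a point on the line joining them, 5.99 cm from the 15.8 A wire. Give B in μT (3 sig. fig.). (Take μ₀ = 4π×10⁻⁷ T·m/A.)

B ≈ 138 μT

Each long wire gives B = μ₀I/(2πd). Distances are d₁ = 0.0599 m and d₂ = 0.021 m.
B₁ = 5.28×10⁻⁵ T, B₂ = 8.52×10⁻⁵ T.
Between antiparallel currents both contributions point the same way, so they add. B = B₁ + B₂ = 5.28×10⁻⁵ + 8.52×10⁻⁵ = 1.38×10⁻⁴ T.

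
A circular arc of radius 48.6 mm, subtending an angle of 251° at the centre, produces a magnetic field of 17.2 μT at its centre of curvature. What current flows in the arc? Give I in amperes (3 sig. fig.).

For a circular arc, B = μ₀Iφ/(4πR) with φ in radians; here φ = 4.381 rad.
So I = 4πRB/(μ₀φ) = 4π × 0.0486 × 1.72×10⁻⁵ / (4π×10⁻⁷ × 4.381) = 1.91 A.

I ≈ 1.91 A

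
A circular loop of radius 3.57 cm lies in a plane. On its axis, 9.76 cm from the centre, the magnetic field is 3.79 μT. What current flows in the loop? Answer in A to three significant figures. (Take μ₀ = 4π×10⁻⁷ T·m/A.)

On the axis of a loop, B = μ₀IR²/[2(R²+z²)^(3/2)], so I = 2B(R²+z²)^(3/2)/(μ₀R²).
R² + z² = 0.001274 + 0.009526 = 0.0108 m²; raised to 3/2 gives 1.12×10⁻³ m³.
I = 2 × 3.79×10⁻⁶ × 1.12×10⁻³ / (1.26×10⁻⁶ × 0.001274) = 5.31 A.

I ≈ 5.31 A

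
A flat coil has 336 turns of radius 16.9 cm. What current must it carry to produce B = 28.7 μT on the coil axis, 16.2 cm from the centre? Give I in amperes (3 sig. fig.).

I ≈ 0.0611 A

For an N-turn coil, B = Nμ₀IR²/[2(R²+z²)^(3/2)] with R = 0.169 m, z = 0.162 m, so I = 2B(R²+z²)^(3/2)/(Nμ₀R²) = 2 × 2.87×10⁻⁵ × 1.28×10⁻² / (336 × 4π×10⁻⁷ × 0.02856) = 6.11×10⁻² A.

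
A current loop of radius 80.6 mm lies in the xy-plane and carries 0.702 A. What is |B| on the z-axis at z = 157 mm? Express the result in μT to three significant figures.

On the axis of a circular loop, B = μ₀IR² / [2(R²+z²)^(3/2)].
R² + z² = (0.0806)² + (0.157)² = 0.03115 m², and (R²+z²)^(3/2) = 5.50×10⁻³ m³.
B = (4π×10⁻⁷ × 0.702 × 0.006496) / (2 × 5.50×10⁻³) = 5.21×10⁻⁷ T.

B ≈ 0.521 μT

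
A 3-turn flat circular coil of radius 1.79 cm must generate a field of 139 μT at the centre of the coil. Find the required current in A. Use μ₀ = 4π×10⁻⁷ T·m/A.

For an N-turn coil, B = Nμ₀I/(2R) with R = 0.0179 m, so I = 2RB/(Nμ₀) = 2 × 0.0179 × 1.39×10⁻⁴ / (3 × 4π×10⁻⁷) = 1.32 A.

I ≈ 1.32 A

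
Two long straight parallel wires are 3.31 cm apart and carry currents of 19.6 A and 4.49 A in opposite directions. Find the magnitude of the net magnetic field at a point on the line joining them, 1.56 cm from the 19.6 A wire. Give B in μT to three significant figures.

Each long wire gives B = μ₀I/(2πd). Distances are d₁ = 0.0156 m and d₂ = 0.0175 m.
B₁ = 2.51×10⁻⁴ T, B₂ = 5.13×10⁻⁵ T.
Between antiparallel currents both contributions point the same way, so they add. B = B₁ + B₂ = 2.51×10⁻⁴ + 5.13×10⁻⁵ = 3.03×10⁻⁴ T.

B ≈ 303 μT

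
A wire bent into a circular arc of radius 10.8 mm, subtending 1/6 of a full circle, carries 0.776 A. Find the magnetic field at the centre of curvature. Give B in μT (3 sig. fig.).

The Biot–Savart field of a circular arc at its centre is B = μ₀Iφ/(4πR), with φ = 1.047 rad.
B = (4π×10⁻⁷ × 0.776 × 1.047) / (4π × 0.0108) = 7.52×10⁻⁶ T.

B ≈ 7.52 μT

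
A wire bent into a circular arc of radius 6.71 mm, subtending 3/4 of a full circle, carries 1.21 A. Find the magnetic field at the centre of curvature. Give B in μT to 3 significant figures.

B ≈ 85.0 μT

The Biot–Savart field of a circular arc at its centre is B = μ₀Iφ/(4πR), with φ = 4.712 rad.
B = (4π×10⁻⁷ × 1.21 × 4.712) / (4π × 0.00671) = 8.50×10⁻⁵ T.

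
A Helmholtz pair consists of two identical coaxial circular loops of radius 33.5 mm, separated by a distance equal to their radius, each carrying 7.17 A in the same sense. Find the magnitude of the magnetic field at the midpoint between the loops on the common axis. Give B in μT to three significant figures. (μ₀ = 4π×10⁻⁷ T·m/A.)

B ≈ 192 μT

Each loop contributes B = μ₀IR²/[2(R²+z²)^(3/2)] on the axis, with z measured from that loop.
Loop 1 (z = 0.01675 m): B₁ = 9.62×10⁻⁵ T. Loop 2 (z = 0.01675 m): B₂ = 9.62×10⁻⁵ T.
The fields add: B = B₁ + B₂ = 1.92×10⁻⁴ T.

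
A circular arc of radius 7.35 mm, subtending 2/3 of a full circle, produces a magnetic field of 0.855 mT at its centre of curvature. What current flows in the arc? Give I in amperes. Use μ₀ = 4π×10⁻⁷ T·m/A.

For a circular arc, B = μ₀Iφ/(4πR) with φ in radians; here φ = 4.189 rad.
So I = 4πRB/(μ₀φ) = 4π × 0.00735 × 8.55×10⁻⁴ / (4π×10⁻⁷ × 4.189) = 15.0 A.

I ≈ 15.0 A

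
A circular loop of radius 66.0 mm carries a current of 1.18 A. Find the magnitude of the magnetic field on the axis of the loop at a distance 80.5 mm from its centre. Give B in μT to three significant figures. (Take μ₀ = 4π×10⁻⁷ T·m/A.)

B ≈ 2.86 μT

On the axis of a circular loop, B = μ₀IR² / [2(R²+z²)^(3/2)].
R² + z² = (0.066)² + (0.0805)² = 0.01084 m², and (R²+z²)^(3/2) = 1.13×10⁻³ m³.
B = (4π×10⁻⁷ × 1.18 × 0.004356) / (2 × 1.13×10⁻³) = 2.86×10⁻⁶ T.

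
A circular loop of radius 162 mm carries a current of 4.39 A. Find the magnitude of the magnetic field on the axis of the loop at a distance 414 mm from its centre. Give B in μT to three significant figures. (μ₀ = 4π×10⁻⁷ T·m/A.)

On the axis of a circular loop, B = μ₀IR² / [2(R²+z²)^(3/2)].
R² + z² = (0.162)² + (0.414)² = 0.1976 m², and (R²+z²)^(3/2) = 8.79×10⁻² m³.
B = (4π×10⁻⁷ × 4.39 × 0.02624) / (2 × 8.79×10⁻²) = 8.24×10⁻⁷ T.

B ≈ 0.824 μT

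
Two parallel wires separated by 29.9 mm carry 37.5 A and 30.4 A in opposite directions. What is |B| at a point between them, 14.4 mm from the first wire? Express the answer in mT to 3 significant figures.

B ≈ 0.913 mT

Each long wire gives B = μ₀I/(2πd). Distances are d₁ = 0.0144 m and d₂ = 0.0155 m.
B₁ = 5.21×10⁻⁴ T, B₂ = 3.92×10⁻⁴ T.
Between antiparallel currents both contributions point the same way, so they add. B = B₁ + B₂ = 5.21×10⁻⁴ + 3.92×10⁻⁴ = 9.13×10⁻⁴ T.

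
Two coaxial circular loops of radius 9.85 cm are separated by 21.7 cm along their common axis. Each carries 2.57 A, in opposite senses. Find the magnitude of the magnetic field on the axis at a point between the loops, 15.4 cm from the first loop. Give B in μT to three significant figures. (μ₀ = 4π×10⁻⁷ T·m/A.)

B ≈ 7.24 μT

Each loop contributes B = μ₀IR²/[2(R²+z²)^(3/2)] on the axis, with z measured from that loop.
Loop 1 (z = 0.154 m): B₁ = 2.56×10⁻⁶ T. Loop 2 (z = 0.063 m): B₂ = 9.80×10⁻⁶ T.
The fields oppose: B = |B₁ − B₂| = 7.24×10⁻⁶ T.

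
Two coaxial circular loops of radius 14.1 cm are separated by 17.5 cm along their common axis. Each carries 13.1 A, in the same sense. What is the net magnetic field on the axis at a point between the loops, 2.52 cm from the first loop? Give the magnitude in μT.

Each loop contributes B = μ₀IR²/[2(R²+z²)^(3/2)] on the axis, with z measured from that loop.
Loop 1 (z = 0.0252 m): B₁ = 5.57×10⁻⁵ T. Loop 2 (z = 0.1498 m): B₂ = 1.88×10⁻⁵ T.
The fields add: B = B₁ + B₂ = 7.45×10⁻⁵ T.

B ≈ 74.5 μT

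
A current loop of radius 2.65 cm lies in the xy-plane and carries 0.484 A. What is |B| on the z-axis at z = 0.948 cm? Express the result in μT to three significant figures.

B ≈ 9.58 μT

On the axis of a circular loop, B = μ₀IR² / [2(R²+z²)^(3/2)].
R² + z² = (0.0265)² + (0.00948)² = 0.0007921 m², and (R²+z²)^(3/2) = 2.23×10⁻⁵ m³.
B = (4π×10⁻⁷ × 0.484 × 0.0007022) / (2 × 2.23×10⁻⁵) = 9.58×10⁻⁶ T.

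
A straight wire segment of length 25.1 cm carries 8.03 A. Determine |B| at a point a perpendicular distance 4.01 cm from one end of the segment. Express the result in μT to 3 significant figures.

B ≈ 19.8 μT

For a finite straight segment, B = (μ₀I/4πd)(sinθ₁ + sinθ₂), where θ₁, θ₂ are the angles from the perpendicular to each end.
The perpendicular foot is at one end, so the two end-offsets along the wire are 0 and L = 0.251 m.
sinθ₁ = 0/√(0²+0.0401²) = 0.0000; sinθ₂ = 0.251/√(0.251²+0.0401²) = 0.9875.
B = (4π×10⁻⁷ × 8.03) / (4π × 0.0401) × (0.0000 + 0.9875) = 1.98×10⁻⁵ T.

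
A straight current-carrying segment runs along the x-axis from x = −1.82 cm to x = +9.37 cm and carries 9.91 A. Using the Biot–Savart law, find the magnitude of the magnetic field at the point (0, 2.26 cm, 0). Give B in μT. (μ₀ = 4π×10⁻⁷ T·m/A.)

For a finite straight segment, B = (μ₀I/4πd)(sinθ₁ + sinθ₂), where θ₁, θ₂ are the angles from the perpendicular to each end.
The perpendicular distance is d = 0.0226 m; the end-offsets along the wire are a = 0.0182 m and b = 0.0937 m.
sinθ₁ = 0.0182/√(0.0182²+0.0226²) = 0.6272; sinθ₂ = 0.0937/√(0.0937²+0.0226²) = 0.9721.
B = (4π×10⁻⁷ × 9.91) / (4π × 0.0226) × (0.6272 + 0.9721) = 7.01×10⁻⁵ T.

B ≈ 70.1 μT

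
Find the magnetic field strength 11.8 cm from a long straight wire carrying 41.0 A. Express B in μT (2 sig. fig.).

B ≈ 69 μT

For an infinitely long straight wire, B = μ₀I/(2πd).
B = (4π×10⁻⁷ × 41.0) / (2π × 0.118) = 6.95×10⁻⁵ T.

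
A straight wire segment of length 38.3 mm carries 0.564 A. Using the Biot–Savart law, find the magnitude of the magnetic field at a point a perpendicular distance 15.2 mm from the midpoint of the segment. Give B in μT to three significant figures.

For a finite straight segment, B = (μ₀I/4πd)(sinθ₁ + sinθ₂), where θ₁, θ₂ are the angles from the perpendicular to each end.
The perpendicular from the point meets the wire at its midpoint, so each end is L/2 = 0.01915 m away along the wire.
sinθ₁ = 0.01915/√(0.01915²+0.0152²) = 0.7833; sinθ₂ = 0.01915/√(0.01915²+0.0152²) = 0.7833.
B = (4π×10⁻⁷ × 0.564) / (4π × 0.0152) × (0.7833 + 0.7833) = 5.81×10⁻⁶ T.

B ≈ 5.81 μT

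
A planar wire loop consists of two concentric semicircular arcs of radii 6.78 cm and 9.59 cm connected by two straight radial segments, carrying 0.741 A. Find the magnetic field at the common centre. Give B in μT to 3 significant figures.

B ≈ 1.01 μT

The radial connectors point toward the centre, so dl × r̂ = 0 and they contribute nothing.
Each semicircle gives μ₀I/(4R): inner arc 3.43×10⁻⁶ T, outer arc 2.43×10⁻⁶ T.
The two arcs carry current in opposite angular senses, so their fields oppose: B = |3.43×10⁻⁶ − 2.43×10⁻⁶| = 1.01×10⁻⁶ T.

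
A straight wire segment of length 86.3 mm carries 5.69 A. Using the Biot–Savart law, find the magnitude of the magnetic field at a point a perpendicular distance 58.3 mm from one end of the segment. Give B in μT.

B ≈ 8.09 μT

For a finite straight segment, B = (μ₀I/4πd)(sinθ₁ + sinθ₂), where θ₁, θ₂ are the angles from the perpendicular to each end.
The perpendicular foot is at one end, so the two end-offsets along the wire are 0 and L = 0.0863 m.
sinθ₁ = 0/√(0²+0.0583²) = 0.0000; sinθ₂ = 0.0863/√(0.0863²+0.0583²) = 0.8286.
B = (4π×10⁻⁷ × 5.69) / (4π × 0.0583) × (0.0000 + 0.8286) = 8.09×10⁻⁶ T.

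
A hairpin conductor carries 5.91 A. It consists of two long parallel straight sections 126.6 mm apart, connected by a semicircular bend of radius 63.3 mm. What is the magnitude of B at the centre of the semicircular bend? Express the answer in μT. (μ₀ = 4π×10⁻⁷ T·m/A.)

The semicircular arc contributes B_arc = μ₀I·π/(4πR) = μ₀I/(4R) = 2.93×10⁻⁵ T.
Each semi-infinite lead is at perpendicular distance R = 0.0633 m from the centre, with the perpendicular foot at its near end, so it contributes μ₀I/(4πR); both point the same way, together 1.87×10⁻⁵ T.
Arc and leads all point the same direction: B = 2.93×10⁻⁵ + 1.87×10⁻⁵ = 4.80×10⁻⁵ T.

B ≈ 48.0 μT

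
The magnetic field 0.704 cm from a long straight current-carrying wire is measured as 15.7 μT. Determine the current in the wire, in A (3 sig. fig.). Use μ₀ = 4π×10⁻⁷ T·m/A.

I ≈ 0.553 A

For a long straight wire B = μ₀I/(2πd), so I = 2πdB/μ₀.
I = 2π × 0.00704 × 1.57×10⁻⁵ / (4π×10⁻⁷) = 0.553 A.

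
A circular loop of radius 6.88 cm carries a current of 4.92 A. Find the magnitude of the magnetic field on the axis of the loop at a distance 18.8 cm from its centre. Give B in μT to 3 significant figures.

B ≈ 1.82 μT

On the axis of a circular loop, B = μ₀IR² / [2(R²+z²)^(3/2)].
R² + z² = (0.0688)² + (0.188)² = 0.04008 m², and (R²+z²)^(3/2) = 8.02×10⁻³ m³.
B = (4π×10⁻⁷ × 4.92 × 0.004733) / (2 × 8.02×10⁻³) = 1.82×10⁻⁶ T.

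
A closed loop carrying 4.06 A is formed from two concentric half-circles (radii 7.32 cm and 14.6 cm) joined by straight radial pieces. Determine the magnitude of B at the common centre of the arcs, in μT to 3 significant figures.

B ≈ 8.69 μT

The radial connectors point toward the centre, so dl × r̂ = 0 and they contribute nothing.
Each semicircle gives μ₀I/(4R): inner arc 1.74×10⁻⁵ T, outer arc 8.74×10⁻⁶ T.
The two arcs carry current in opposite angular senses, so their fields oppose: B = |1.74×10⁻⁵ − 8.74×10⁻⁶| = 8.69×10⁻⁶ T.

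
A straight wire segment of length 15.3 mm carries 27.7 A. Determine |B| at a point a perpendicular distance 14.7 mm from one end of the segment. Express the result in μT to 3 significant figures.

For a finite straight segment, B = (μ₀I/4πd)(sinθ₁ + sinθ₂), where θ₁, θ₂ are the angles from the perpendicular to each end.
The perpendicular foot is at one end, so the two end-offsets along the wire are 0 and L = 0.0153 m.
sinθ₁ = 0/√(0²+0.0147²) = 0.0000; sinθ₂ = 0.0153/√(0.0153²+0.0147²) = 0.7211.
B = (4π×10⁻⁷ × 27.7) / (4π × 0.0147) × (0.0000 + 0.7211) = 1.36×10⁻⁴ T.

B ≈ 136 μT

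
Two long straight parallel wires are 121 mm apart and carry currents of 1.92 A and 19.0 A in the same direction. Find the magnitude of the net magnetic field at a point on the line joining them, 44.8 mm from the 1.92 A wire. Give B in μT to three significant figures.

B ≈ 41.3 μT

Each long wire gives B = μ₀I/(2πd). Distances are d₁ = 0.0448 m and d₂ = 0.0762 m.
B₁ = 8.57×10⁻⁶ T, B₂ = 4.99×10⁻⁵ T.
Between parallel currents the two contributions point in opposite directions, so they subtract. B = |B₁ − B₂| = |8.57×10⁻⁶ − 4.99×10⁻⁵| = 4.13×10⁻⁵ T.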